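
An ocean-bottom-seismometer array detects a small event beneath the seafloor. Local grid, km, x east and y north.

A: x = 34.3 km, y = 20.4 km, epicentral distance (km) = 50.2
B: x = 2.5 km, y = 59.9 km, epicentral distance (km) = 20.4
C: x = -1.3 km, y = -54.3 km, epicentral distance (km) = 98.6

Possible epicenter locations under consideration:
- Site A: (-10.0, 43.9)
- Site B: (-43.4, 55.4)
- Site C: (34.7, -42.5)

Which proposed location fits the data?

For each candidate, compare |candidate − station| to the reported distance:
Site A: residuals A 0.1, B 0.1, C 0.0 → max 0.1 km
Site B: residuals A 35.0, B 25.7, C 18.9 → max 35.0 km
Site C: residuals A 12.7, B 86.9, C 60.7 → max 86.9 km
Only Site A has all residuals ≈ 0.

Site A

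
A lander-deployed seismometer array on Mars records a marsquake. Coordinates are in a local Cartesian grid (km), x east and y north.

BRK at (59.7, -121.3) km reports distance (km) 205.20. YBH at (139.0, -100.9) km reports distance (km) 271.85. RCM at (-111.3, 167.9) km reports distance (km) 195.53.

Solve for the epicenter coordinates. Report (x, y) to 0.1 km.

(-122.7, -27.3)

Circle about each station: (x − 59.7)² + (y + 121.3)² = 205.20²; (x − 139.0)² + (y + 100.9)² = 271.85²; (x + 111.3)² + (y − 167.9)² = 195.53².
Subtracting pairs of circle equations eliminates x²+y² and gives linear equations (the radical axes):
158.6 x + 40.8 y = -20571.35
-342.0 x + 578.4 y = 26175.38
Solving the 2×2 system: x ≈ -122.7, y ≈ -27.3 km.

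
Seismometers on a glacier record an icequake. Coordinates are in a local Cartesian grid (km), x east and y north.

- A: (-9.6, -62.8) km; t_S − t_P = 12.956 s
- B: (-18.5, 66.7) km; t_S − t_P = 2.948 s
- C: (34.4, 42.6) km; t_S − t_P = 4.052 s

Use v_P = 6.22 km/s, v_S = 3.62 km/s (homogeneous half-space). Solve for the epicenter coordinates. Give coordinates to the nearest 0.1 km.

-0.1 km east, 49.0 km north

Distance from S−P lag: d = Δt · v_P v_S / (v_P − v_S) = Δt · (6.22·3.62)/(6.22−3.62) ≈ 8.6602·Δt.
So d_A = 112.20, d_B = 25.53, d_C = 35.09 km.
Circle about each station: (x + 9.6)² + (y + 62.8)² = 112.20²; (x + 18.5)² + (y − 66.7)² = 25.53²; (x − 34.4)² + (y − 42.6)² = 35.09².
Subtracting the A equation from the B and C equations removes the quadratic terms:
-17.8 x + 259.0 y = 12692.20
88.0 x + 210.8 y = 10319.65
Solving the 2×2 system: x ≈ -0.1, y ≈ 49.0 km.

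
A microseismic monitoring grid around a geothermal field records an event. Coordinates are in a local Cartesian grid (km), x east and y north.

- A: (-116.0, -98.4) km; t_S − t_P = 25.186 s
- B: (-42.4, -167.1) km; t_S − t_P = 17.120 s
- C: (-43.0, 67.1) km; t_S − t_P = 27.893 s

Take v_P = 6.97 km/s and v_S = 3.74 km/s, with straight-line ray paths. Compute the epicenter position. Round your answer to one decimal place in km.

Distance from S−P lag: d = Δt · v_P v_S / (v_P − v_S) = Δt · (6.97·3.74)/(6.97−3.74) ≈ 8.0705·Δt.
So d_A = 203.26, d_B = 138.17, d_C = 225.11 km.
Circle about each station: (x + 116.0)² + (y + 98.4)² = 203.26²; (x + 42.4)² + (y + 167.1)² = 138.17²; (x + 43.0)² + (y − 67.1)² = 225.11².
Subtracting pairs of circle equations eliminates x²+y² and gives linear equations (the radical axes):
147.2 x − 137.4 y = 28805.29
146.0 x + 331.0 y = -26147.03
Solving the 2×2 system: x ≈ 86.4, y ≈ -117.1 km.

(86.4, -117.1)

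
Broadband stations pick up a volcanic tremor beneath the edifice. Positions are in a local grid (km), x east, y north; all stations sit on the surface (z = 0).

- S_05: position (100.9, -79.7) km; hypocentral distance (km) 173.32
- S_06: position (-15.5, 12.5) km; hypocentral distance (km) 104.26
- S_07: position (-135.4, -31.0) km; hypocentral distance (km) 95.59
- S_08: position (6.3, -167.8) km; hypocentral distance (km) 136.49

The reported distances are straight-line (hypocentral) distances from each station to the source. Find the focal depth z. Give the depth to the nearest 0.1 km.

Each station gives a sphere (x−x_i)² + (y−y_i)² + z² = d_i² (stations at z=0).
Subtracting the S_05 sphere from S_06 and S_07: z² cancels, leaving linear equations in x and y:
-232.8 x + 184.4 y = 3033.27
-472.6 x + 97.4 y = 23663.63
Solving: x ≈ -63.099, y ≈ -63.211 km (keep extra digits for the depth step; rounded: -63.1, -63.2).
Then from the S_05 sphere: z² = 173.32² − (x − 100.9)² − (y + 79.7)² with x = -63.099, y = -63.211, so z ≈ 53.594 ≈ 53.6 km.

z ≈ 53.6 km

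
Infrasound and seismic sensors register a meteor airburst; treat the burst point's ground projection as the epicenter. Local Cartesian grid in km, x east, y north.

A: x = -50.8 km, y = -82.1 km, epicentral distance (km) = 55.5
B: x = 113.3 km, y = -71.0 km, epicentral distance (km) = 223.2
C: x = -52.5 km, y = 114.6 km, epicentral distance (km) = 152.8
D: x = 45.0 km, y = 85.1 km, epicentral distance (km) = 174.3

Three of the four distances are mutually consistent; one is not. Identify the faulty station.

Solve using three stations at a time. Using A, C, D (subtract circle equations pairwise → linear system) gives (x, y) ≈ (-80.8, -35.5).
Distances from that point to each station vs reported:
  A: calculated 55.4 vs reported 55.5 → residual 0.1 km
  B: calculated 197.3 vs reported 223.2 → residual 25.9 km
  C: calculated 152.8 vs reported 152.8 → residual 0.0 km
  D: calculated 174.3 vs reported 174.3 → residual 0.0 km
A, C, D are mutually consistent (residuals ≈ 0); B is off by 25.9 km.

B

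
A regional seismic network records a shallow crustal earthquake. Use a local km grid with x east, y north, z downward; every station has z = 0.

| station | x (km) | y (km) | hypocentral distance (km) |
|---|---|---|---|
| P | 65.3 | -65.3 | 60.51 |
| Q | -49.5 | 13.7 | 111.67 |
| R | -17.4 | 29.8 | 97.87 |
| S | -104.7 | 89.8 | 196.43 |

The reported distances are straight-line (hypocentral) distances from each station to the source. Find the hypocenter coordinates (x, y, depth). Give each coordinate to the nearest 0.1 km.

Each station gives a sphere (x−x_i)² + (y−y_i)² + z² = d_i² (stations at z=0).
Subtracting the P sphere from Q and R: z² cancels, leaving linear equations in x and y:
-229.6 x + 158.0 y = -14698.97
-165.4 x + 190.2 y = -13254.46
Solving: x ≈ 40.004, y ≈ -34.899 km (keep extra digits for the depth step; rounded: 40.0, -34.9).
Then from the P sphere: z² = 60.51² − (x − 65.3)² − (y + 65.3)² with x = 40.004, y = -34.899, so z ≈ 45.797 ≈ 45.8 km.
Check against S (with the unrounded solution): distance 196.43 ≈ 196.43 km. ✓

(40.0, -34.9, 45.8)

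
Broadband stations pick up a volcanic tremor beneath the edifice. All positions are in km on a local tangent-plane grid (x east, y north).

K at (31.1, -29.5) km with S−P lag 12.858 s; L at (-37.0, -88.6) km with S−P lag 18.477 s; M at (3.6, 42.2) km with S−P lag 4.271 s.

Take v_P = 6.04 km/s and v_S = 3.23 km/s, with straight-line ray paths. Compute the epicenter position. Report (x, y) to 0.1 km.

x ≈ -25.9 km, y ≈ 39.2 km

Distance from S−P lag: d = Δt · v_P v_S / (v_P − v_S) = Δt · (6.04·3.23)/(6.04−3.23) ≈ 6.9428·Δt.
So d_K = 89.27, d_L = 128.28, d_M = 29.65 km.
Circle about each station: (x − 31.1)² + (y + 29.5)² = 89.27²; (x + 37.0)² + (y + 88.6)² = 128.28²; (x − 3.6)² + (y − 42.2)² = 29.65².
Subtracting the K equation from the L and M equations removes the quadratic terms:
-136.2 x − 118.2 y = -1105.13
-55.0 x + 143.4 y = 7046.35
Solving the 2×2 system: x ≈ -25.9, y ≈ 39.2 km.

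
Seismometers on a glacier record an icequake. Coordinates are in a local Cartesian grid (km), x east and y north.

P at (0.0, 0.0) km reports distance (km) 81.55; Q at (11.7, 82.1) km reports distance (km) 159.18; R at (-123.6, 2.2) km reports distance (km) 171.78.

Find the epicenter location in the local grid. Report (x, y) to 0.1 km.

x ≈ 29.3 km, y ≈ -76.1 km

Circle about each station: x² + y² = 81.55²; (x − 11.7)² + (y − 82.1)² = 159.18²; (x + 123.6)² + (y − 2.2)² = 171.78².
Subtracting pairs of circle equations eliminates x²+y² and gives linear equations (the radical axes):
23.4 x + 164.2 y = -11810.57
-247.2 x + 4.4 y = -7576.17
Solving the 2×2 system: x ≈ 29.3, y ≈ -76.1 km.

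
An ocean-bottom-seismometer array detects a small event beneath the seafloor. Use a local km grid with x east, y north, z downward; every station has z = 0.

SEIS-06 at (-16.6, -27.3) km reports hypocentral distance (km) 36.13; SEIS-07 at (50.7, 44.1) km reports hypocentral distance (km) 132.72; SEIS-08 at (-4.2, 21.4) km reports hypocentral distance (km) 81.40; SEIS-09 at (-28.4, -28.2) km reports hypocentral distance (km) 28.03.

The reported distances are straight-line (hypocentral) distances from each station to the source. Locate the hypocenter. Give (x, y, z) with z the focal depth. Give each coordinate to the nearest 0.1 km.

x ≈ -42.9 km, y ≈ -49.3 km, depth ≈ 11.4 km

Each station gives a sphere (x−x_i)² + (y−y_i)² + z² = d_i² (stations at z=0).
Subtracting the SEIS-06 sphere from SEIS-07 and SEIS-08: z² cancels, leaving linear equations in x and y:
134.6 x + 142.8 y = -12814.77
24.8 x + 97.4 y = -5865.83
Solving: x ≈ -42.903, y ≈ -49.300 km (keep extra digits for the depth step; rounded: -42.9, -49.3).
Then from the SEIS-06 sphere: z² = 36.13² − (x + 16.6)² − (y + 27.3)² with x = -42.903, y = -49.300, so z ≈ 11.381 ≈ 11.4 km.
Check against SEIS-09 (with the unrounded solution): distance 28.02 ≈ 28.03 km. ✓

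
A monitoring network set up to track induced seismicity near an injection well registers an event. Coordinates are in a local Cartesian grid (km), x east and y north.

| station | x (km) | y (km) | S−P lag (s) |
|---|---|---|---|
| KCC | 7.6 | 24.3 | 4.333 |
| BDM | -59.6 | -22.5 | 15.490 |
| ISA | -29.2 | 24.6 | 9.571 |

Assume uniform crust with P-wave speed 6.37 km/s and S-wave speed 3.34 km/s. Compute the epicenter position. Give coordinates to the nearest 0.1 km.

Distance from S−P lag: d = Δt · v_P v_S / (v_P − v_S) = Δt · (6.37·3.34)/(6.37−3.34) ≈ 7.0217·Δt.
So d_KCC = 30.43, d_BDM = 108.77, d_ISA = 67.20 km.
Circle about each station: (x − 7.6)² + (y − 24.3)² = 30.43²; (x + 59.6)² + (y + 22.5)² = 108.77²; (x + 29.2)² + (y − 24.6)² = 67.20².
Subtracting pairs of circle equations eliminates x²+y² and gives linear equations (the radical axes):
-134.4 x − 93.6 y = -7494.77
-73.6 x + 0.6 y = -2780.31
Solving the 2×2 system: x ≈ 38.0, y ≈ 25.5 km.
Check against KCC (with the unrounded x, y): √((x − 7.6)²+(y − 24.3)²) = 30.41 ≈ 30.43 km. ✓

x ≈ 38.0 km, y ≈ 25.5 km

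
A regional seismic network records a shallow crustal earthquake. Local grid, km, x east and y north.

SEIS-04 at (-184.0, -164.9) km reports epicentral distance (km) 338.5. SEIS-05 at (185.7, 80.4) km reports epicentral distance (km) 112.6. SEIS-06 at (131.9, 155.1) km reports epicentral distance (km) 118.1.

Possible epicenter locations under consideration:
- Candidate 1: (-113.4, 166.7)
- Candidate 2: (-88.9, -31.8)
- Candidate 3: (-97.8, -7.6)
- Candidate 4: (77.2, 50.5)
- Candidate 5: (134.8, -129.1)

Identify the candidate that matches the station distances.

Candidate 4

For each candidate, compare |candidate − station| to the reported distance:
Candidate 1: residuals SEIS-04 0.5, SEIS-05 198.7, SEIS-06 127.5 → max 198.7 km
Candidate 2: residuals SEIS-04 174.9, SEIS-05 184.0, SEIS-06 171.2 → max 184.0 km
Candidate 3: residuals SEIS-04 159.1, SEIS-05 184.2, SEIS-06 163.4 → max 184.2 km
Candidate 4: residuals SEIS-04 0.1, SEIS-05 0.1, SEIS-06 0.1 → max 0.1 km
Candidate 5: residuals SEIS-04 17.7, SEIS-05 103.0, SEIS-06 166.1 → max 166.1 km
Only Candidate 4 has all residuals ≈ 0.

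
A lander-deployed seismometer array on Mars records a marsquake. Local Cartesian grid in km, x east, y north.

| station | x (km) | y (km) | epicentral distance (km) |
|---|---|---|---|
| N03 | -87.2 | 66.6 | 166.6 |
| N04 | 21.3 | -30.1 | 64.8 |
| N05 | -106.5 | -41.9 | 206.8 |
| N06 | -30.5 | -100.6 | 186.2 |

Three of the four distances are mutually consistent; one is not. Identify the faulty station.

Solve using three stations at a time. Using N03, N05, N06 (subtract circle equations pairwise → linear system) gives (x, y) ≈ (78.6, 50.3).
Distances from that point to each station vs reported:
  N03: calculated 166.6 vs reported 166.6 → residual 0.0 km
  N04: calculated 98.8 vs reported 64.8 → residual 34.0 km
  N05: calculated 206.8 vs reported 206.8 → residual 0.0 km
  N06: calculated 186.2 vs reported 186.2 → residual 0.0 km
N03, N05, N06 are mutually consistent (residuals ≈ 0); N04 is off by 34.0 km.

N04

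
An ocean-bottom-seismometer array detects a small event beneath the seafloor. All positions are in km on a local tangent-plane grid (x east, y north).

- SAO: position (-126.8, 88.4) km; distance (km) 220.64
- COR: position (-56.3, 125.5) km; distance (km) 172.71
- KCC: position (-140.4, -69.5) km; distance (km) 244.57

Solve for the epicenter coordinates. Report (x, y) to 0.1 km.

84.8 km east, 25.9 km north

Circle about each station: (x + 126.8)² + (y − 88.4)² = 220.64²; (x + 56.3)² + (y − 125.5)² = 172.71²; (x + 140.4)² + (y + 69.5)² = 244.57².
Subtracting pairs of circle equations eliminates x²+y² and gives linear equations (the radical axes):
141.0 x + 74.2 y = 13880.41
-27.2 x − 315.8 y = -10482.87
Solving the 2×2 system: x ≈ 84.8, y ≈ 25.9 km.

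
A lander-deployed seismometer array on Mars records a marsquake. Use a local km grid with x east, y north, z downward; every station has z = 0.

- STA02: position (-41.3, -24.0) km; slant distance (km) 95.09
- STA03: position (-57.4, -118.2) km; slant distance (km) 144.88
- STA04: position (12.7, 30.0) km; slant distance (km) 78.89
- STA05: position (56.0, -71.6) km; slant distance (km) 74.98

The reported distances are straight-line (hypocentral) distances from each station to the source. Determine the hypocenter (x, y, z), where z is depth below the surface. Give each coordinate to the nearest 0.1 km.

x ≈ 37.3 km, y ≈ -22.5 km, depth ≈ 53.5 km

Each station gives a sphere (x−x_i)² + (y−y_i)² + z² = d_i² (stations at z=0).
Subtracting the STA02 sphere from STA03 and STA04: z² cancels, leaving linear equations in x and y:
-32.2 x − 188.4 y = 3036.20
108.0 x + 108.0 y = 1598.08
Solving: x ≈ 37.285, y ≈ -22.488 km (keep extra digits for the depth step; rounded: 37.3, -22.5).
Then from the STA02 sphere: z² = 95.09² − (x + 41.3)² − (y + 24.0)² with x = 37.285, y = -22.488, so z ≈ 53.518 ≈ 53.5 km.
Check against STA05 (with the unrounded solution): distance 75.01 ≈ 74.98 km. ✓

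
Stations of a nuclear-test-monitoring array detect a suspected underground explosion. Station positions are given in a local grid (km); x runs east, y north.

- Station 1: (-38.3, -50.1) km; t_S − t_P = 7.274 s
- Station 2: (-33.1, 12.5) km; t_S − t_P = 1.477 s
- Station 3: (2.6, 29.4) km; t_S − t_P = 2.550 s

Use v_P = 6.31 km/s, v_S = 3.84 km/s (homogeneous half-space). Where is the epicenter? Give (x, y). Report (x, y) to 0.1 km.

Distance from S−P lag: d = Δt · v_P v_S / (v_P − v_S) = Δt · (6.31·3.84)/(6.31−3.84) ≈ 9.8099·Δt.
So d_Station 1 = 71.36, d_Station 2 = 14.49, d_Station 3 = 25.02 km.
Circle about each station: (x + 38.3)² + (y + 50.1)² = 71.36²; (x + 33.1)² + (y − 12.5)² = 14.49²; (x − 2.6)² + (y − 29.4)² = 25.02².
Subtracting the Station 1 equation from the Station 2 and Station 3 equations removes the quadratic terms:
10.4 x + 125.2 y = 2157.25
81.8 x + 159.0 y = 1360.47
Solving the 2×2 system: x ≈ -20.1, y ≈ 18.9 km.
Check against Station 1 (with the unrounded x, y): √((x + 38.3)²+(y + 50.1)²) = 71.36 ≈ 71.36 km. ✓

x ≈ -20.1 km, y ≈ 18.9 km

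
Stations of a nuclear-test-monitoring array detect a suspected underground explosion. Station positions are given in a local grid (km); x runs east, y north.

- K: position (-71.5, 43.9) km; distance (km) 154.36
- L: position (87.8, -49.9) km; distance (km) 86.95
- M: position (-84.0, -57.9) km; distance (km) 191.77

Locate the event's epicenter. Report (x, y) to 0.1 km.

x ≈ 82.7 km, y ≈ 36.9 km

Circle about each station: (x + 71.5)² + (y − 43.9)² = 154.36²; (x − 87.8)² + (y + 49.9)² = 86.95²; (x + 84.0)² + (y + 57.9)² = 191.77².
Subtracting pairs of circle equations eliminates x²+y² and gives linear equations (the radical axes):
318.6 x − 187.6 y = 19426.10
-25.0 x − 203.6 y = -9579.77
Solving the 2×2 system: x ≈ 82.7, y ≈ 36.9 km.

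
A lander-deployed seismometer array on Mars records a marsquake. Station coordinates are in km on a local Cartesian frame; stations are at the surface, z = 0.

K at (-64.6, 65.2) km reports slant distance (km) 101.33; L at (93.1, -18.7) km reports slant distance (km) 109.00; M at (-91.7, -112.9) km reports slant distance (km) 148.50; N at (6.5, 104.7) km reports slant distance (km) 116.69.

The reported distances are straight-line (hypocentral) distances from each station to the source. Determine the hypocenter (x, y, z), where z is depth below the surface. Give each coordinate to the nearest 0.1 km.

x ≈ -4.3 km, y ≈ -2.0 km, depth ≈ 46.0 km

Each station gives a sphere (x−x_i)² + (y−y_i)² + z² = d_i² (stations at z=0).
Subtracting the K sphere from L and M: z² cancels, leaving linear equations in x and y:
315.4 x − 167.8 y = -1020.13
-54.2 x − 356.2 y = 946.62
Solving: x ≈ -4.300, y ≈ -2.003 km (keep extra digits for the depth step; rounded: -4.3, -2.0).
Then from the K sphere: z² = 101.33² − (x + 64.6)² − (y − 65.2)² with x = -4.300, y = -2.003, so z ≈ 45.994 ≈ 46.0 km.
Check against N (with the unrounded solution): distance 116.69 ≈ 116.69 km. ✓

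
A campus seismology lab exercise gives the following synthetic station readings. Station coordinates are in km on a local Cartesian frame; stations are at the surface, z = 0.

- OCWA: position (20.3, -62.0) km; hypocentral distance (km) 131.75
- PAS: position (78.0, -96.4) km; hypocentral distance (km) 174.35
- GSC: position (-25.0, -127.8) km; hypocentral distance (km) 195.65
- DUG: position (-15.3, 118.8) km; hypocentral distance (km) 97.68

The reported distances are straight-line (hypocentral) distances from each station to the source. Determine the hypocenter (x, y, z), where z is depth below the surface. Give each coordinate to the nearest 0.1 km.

Each station gives a sphere (x−x_i)² + (y−y_i)² + z² = d_i² (stations at z=0).
Subtracting the OCWA sphere from PAS and GSC: z² cancels, leaving linear equations in x and y:
115.4 x − 68.8 y = -1918.99
-90.6 x − 131.6 y = -8219.11
Solving: x ≈ 14.610, y ≈ 52.397 km (keep extra digits for the depth step; rounded: 14.6, 52.4).
Then from the OCWA sphere: z² = 131.75² − (x − 20.3)² − (y + 62.0)² with x = 14.610, y = 52.397, so z ≈ 65.108 ≈ 65.1 km.

(14.6, 52.4, 65.1)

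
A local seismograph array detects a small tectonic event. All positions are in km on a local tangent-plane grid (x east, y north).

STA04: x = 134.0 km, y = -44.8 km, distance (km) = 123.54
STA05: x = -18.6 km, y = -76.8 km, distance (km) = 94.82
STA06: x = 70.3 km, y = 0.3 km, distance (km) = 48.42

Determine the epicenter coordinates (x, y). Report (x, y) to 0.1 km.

Circle about each station: (x − 134.0)² + (y + 44.8)² = 123.54²; (x + 18.6)² + (y + 76.8)² = 94.82²; (x − 70.3)² + (y − 0.3)² = 48.42².
Subtracting the STA04 equation from the STA05 and STA06 equations removes the quadratic terms:
-305.2 x − 64.0 y = -7447.54
-127.4 x + 90.2 y = -2103.22
Solving the 2×2 system: x ≈ 22.6, y ≈ 8.6 km.
Check against STA04 (with the unrounded x, y): √((x − 134.0)²+(y + 44.8)²) = 123.54 ≈ 123.54 km. ✓

(22.6, 8.6)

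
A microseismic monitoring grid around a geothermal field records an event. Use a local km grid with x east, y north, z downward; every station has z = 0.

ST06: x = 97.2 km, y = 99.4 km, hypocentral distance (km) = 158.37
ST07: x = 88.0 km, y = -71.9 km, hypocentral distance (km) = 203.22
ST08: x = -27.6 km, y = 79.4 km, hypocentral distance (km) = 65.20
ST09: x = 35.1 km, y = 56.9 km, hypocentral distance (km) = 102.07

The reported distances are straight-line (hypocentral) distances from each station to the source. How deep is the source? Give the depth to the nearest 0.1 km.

Each station gives a sphere (x−x_i)² + (y−y_i)² + z² = d_i² (stations at z=0).
Subtracting the ST06 sphere from ST07 and ST08: z² cancels, leaving linear equations in x and y:
-18.4 x − 342.6 y = -22631.90
-249.6 x − 40.0 y = 8567.94
Solving: x ≈ -45.303, y ≈ 68.492 km (keep extra digits for the depth step; rounded: -45.3, 68.5).
Then from the ST06 sphere: z² = 158.37² − (x − 97.2)² − (y − 99.4)² with x = -45.303, y = 68.492, so z ≈ 61.795 ≈ 61.8 km.
Check against ST09 (with the unrounded solution): distance 102.07 ≈ 102.07 km. ✓

61.8 km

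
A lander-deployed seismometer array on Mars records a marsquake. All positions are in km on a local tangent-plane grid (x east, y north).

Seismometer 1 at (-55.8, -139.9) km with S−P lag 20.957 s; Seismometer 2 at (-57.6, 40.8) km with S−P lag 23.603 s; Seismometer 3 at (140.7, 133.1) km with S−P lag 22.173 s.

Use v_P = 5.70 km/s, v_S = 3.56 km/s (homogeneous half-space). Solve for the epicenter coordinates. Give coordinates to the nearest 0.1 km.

(132.7, -77.0)

Distance from S−P lag: d = Δt · v_P v_S / (v_P − v_S) = Δt · (5.70·3.56)/(5.70−3.56) ≈ 9.4822·Δt.
So d_Seismometer 1 = 198.72, d_Seismometer 2 = 223.81, d_Seismometer 3 = 210.25 km.
Circle about each station: (x + 55.8)² + (y + 139.9)² = 198.72²; (x + 57.6)² + (y − 40.8)² = 223.81²; (x − 140.7)² + (y − 133.1)² = 210.25².
Subtracting pairs of circle equations eliminates x²+y² and gives linear equations (the radical axes):
-3.6 x + 361.4 y = -28304.53
393.0 x + 546.0 y = 10111.03
Solving the 2×2 system: x ≈ 132.7, y ≈ -77.0 km.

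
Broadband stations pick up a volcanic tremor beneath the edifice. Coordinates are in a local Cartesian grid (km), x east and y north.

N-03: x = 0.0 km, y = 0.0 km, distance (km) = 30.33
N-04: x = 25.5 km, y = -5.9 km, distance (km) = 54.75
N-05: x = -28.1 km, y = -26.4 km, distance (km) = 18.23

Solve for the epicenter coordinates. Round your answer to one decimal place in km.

Circle about each station: x² + y² = 30.33²; (x − 25.5)² + (y + 5.9)² = 54.75²; (x + 28.1)² + (y + 26.4)² = 18.23².
Subtracting the N-03 equation from the N-04 and N-05 equations removes the quadratic terms:
51.0 x − 11.8 y = -1392.59
-56.2 x − 52.8 y = 2074.15
Solving the 2×2 system: x ≈ -29.2, y ≈ -8.2 km.

x ≈ -29.2 km, y ≈ -8.2 km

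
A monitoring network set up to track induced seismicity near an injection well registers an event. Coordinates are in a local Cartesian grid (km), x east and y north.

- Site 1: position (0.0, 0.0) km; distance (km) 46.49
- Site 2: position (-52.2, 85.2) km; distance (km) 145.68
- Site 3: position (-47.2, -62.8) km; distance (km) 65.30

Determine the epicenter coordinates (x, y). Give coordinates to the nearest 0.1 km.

(15.3, -43.9)

Circle about each station: x² + y² = 46.49²; (x + 52.2)² + (y − 85.2)² = 145.68²; (x + 47.2)² + (y + 62.8)² = 65.30².
Subtracting pairs of circle equations eliminates x²+y² and gives linear equations (the radical axes):
-104.4 x + 170.4 y = -9077.46
-94.4 x − 125.6 y = 4068.91
Solving the 2×2 system: x ≈ 15.3, y ≈ -43.9 km.
Check against Site 1 (with the unrounded x, y): √(x²+y²) = 46.49 ≈ 46.49 km. ✓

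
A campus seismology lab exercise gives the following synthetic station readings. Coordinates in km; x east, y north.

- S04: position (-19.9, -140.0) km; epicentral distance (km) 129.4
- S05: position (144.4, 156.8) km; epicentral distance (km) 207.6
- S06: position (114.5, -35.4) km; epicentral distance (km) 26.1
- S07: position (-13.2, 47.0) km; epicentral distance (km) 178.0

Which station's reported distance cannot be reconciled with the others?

Solve using three stations at a time. Using S05, S06, S07 (subtract circle equations pairwise → linear system) gives (x, y) ≈ (135.6, -50.6).
Distances from that point to each station vs reported:
  S04: calculated 179.4 vs reported 129.4 → residual 50.0 km
  S05: calculated 207.6 vs reported 207.6 → residual 0.0 km
  S06: calculated 26.0 vs reported 26.1 → residual 0.1 km
  S07: calculated 178.0 vs reported 178.0 → residual 0.0 km
S05, S06, S07 are mutually consistent (residuals ≈ 0); S04 is off by 50.0 km.

S04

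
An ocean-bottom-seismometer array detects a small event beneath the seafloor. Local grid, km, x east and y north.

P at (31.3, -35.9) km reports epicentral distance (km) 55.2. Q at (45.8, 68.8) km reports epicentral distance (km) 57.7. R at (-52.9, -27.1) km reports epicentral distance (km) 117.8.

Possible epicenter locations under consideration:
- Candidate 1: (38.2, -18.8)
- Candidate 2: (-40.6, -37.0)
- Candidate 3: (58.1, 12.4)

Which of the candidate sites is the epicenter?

Candidate 3

For each candidate, compare |candidate − station| to the reported distance:
Candidate 1: residuals P 36.8, Q 30.2, R 26.3 → max 36.8 km
Candidate 2: residuals P 16.7, Q 78.9, R 102.0 → max 102.0 km
Candidate 3: residuals P 0.0, Q 0.0, R 0.0 → max 0.0 km
Only Candidate 3 has all residuals ≈ 0.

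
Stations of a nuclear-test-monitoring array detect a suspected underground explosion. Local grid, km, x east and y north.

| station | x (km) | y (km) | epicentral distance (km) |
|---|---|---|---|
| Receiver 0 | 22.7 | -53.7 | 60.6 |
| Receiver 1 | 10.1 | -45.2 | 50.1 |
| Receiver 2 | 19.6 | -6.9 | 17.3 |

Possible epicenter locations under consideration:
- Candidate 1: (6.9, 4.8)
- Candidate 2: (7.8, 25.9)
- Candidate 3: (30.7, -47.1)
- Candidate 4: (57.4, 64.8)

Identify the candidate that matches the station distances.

Candidate 1

For each candidate, compare |candidate − station| to the reported distance:
Candidate 1: residuals Receiver 0 0.0, Receiver 1 0.0, Receiver 2 0.0 → max 0.0 km
Candidate 2: residuals Receiver 0 20.4, Receiver 1 21.0, Receiver 2 17.6 → max 21.0 km
Candidate 3: residuals Receiver 0 50.2, Receiver 1 29.4, Receiver 2 24.4 → max 50.2 km
Candidate 4: residuals Receiver 0 62.9, Receiver 1 69.6, Receiver 2 63.8 → max 69.6 km
Only Candidate 1 has all residuals ≈ 0.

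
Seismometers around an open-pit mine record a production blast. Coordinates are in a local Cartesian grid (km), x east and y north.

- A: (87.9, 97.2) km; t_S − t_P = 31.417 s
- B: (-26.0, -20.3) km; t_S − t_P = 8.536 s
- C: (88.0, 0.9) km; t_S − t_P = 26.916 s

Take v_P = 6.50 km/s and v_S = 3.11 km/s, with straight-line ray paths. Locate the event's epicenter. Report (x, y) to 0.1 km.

Distance from S−P lag: d = Δt · v_P v_S / (v_P − v_S) = Δt · (6.50·3.11)/(6.50−3.11) ≈ 5.9631·Δt.
So d_A = 187.34, d_B = 50.90, d_C = 160.50 km.
Circle about each station: (x − 87.9)² + (y − 97.2)² = 187.34²; (x + 26.0)² + (y + 20.3)² = 50.90²; (x − 88.0)² + (y − 0.9)² = 160.50².
Subtracting the A equation from the B and C equations removes the quadratic terms:
-227.8 x − 235.0 y = 16419.31
0.2 x − 192.6 y = -93.41
Solving the 2×2 system: x ≈ -72.5, y ≈ 0.4 km.

x ≈ -72.5 km, y ≈ 0.4 km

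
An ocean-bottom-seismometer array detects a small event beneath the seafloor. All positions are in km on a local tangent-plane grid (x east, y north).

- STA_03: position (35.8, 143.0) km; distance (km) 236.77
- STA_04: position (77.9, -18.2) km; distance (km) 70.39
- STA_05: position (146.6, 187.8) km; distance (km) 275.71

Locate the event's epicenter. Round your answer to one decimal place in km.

Circle about each station: (x − 35.8)² + (y − 143.0)² = 236.77²; (x − 77.9)² + (y + 18.2)² = 70.39²; (x − 146.6)² + (y − 187.8)² = 275.71².
Subtracting the STA_03 equation from the STA_04 and STA_05 equations removes the quadratic terms:
84.2 x − 322.4 y = 35774.29
221.6 x + 89.6 y = 15073.79
Solving the 2×2 system: x ≈ 102.1, y ≈ -84.3 km.

102.1 km east, -84.3 km north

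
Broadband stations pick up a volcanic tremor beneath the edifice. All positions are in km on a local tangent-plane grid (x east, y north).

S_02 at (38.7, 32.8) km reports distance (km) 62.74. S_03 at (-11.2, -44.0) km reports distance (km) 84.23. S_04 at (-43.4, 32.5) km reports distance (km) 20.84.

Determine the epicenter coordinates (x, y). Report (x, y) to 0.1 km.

Circle about each station: (x − 38.7)² + (y − 32.8)² = 62.74²; (x + 11.2)² + (y + 44.0)² = 84.23²; (x + 43.4)² + (y − 32.5)² = 20.84².
Subtracting the S_02 equation from the S_03 and S_04 equations removes the quadratic terms:
-99.8 x − 153.6 y = -3670.48
-164.2 x − 0.6 y = 3868.28
Solving the 2×2 system: x ≈ -23.7, y ≈ 39.3 km.

x ≈ -23.7 km, y ≈ 39.3 km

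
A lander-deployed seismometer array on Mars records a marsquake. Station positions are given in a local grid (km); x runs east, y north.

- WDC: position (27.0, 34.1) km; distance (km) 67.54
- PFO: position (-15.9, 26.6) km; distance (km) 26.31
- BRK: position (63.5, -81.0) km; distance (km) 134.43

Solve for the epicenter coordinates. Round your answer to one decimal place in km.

-35.9 km east, 9.5 km north

Circle about each station: (x − 27.0)² + (y − 34.1)² = 67.54²; (x + 15.9)² + (y − 26.6)² = 26.31²; (x − 63.5)² + (y + 81.0)² = 134.43².
Subtracting the WDC equation from the PFO and BRK equations removes the quadratic terms:
-85.8 x − 15.0 y = 2938.00
73.0 x − 230.2 y = -4808.33
Solving the 2×2 system: x ≈ -35.9, y ≈ 9.5 km.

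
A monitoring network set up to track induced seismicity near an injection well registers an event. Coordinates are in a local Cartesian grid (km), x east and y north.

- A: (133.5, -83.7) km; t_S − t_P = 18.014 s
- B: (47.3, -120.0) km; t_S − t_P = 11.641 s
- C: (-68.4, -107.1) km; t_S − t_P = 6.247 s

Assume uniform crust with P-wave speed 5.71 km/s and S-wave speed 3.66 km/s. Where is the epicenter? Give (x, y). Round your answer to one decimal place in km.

Distance from S−P lag: d = Δt · v_P v_S / (v_P − v_S) = Δt · (5.71·3.66)/(5.71−3.66) ≈ 10.1944·Δt.
So d_A = 183.64, d_B = 118.67, d_C = 63.68 km.
Circle about each station: (x − 133.5)² + (y + 83.7)² = 183.64²; (x − 47.3)² + (y + 120.0)² = 118.67²; (x + 68.4)² + (y + 107.1)² = 63.68².
Subtracting pairs of circle equations eliminates x²+y² and gives linear equations (the radical axes):
-172.4 x − 72.6 y = 11450.43
-403.8 x − 46.8 y = 20989.54
Solving the 2×2 system: x ≈ -46.5, y ≈ -47.3 km.
Check against A (with the unrounded x, y): √((x − 133.5)²+(y + 83.7)²) = 183.64 ≈ 183.64 km. ✓

x ≈ -46.5 km, y ≈ -47.3 km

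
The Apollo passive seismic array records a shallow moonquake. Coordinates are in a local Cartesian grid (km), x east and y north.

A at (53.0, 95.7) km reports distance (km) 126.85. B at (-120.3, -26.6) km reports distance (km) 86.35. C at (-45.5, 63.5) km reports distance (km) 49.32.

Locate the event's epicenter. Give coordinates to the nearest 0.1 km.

(-44.2, 14.2)

Circle about each station: (x − 53.0)² + (y − 95.7)² = 126.85²; (x + 120.3)² + (y + 26.6)² = 86.35²; (x + 45.5)² + (y − 63.5)² = 49.32².
Subtracting pairs of circle equations eliminates x²+y² and gives linear equations (the radical axes):
-346.6 x − 244.6 y = 11846.76
-197.0 x − 64.4 y = 7793.47
Solving the 2×2 system: x ≈ -44.2, y ≈ 14.2 km.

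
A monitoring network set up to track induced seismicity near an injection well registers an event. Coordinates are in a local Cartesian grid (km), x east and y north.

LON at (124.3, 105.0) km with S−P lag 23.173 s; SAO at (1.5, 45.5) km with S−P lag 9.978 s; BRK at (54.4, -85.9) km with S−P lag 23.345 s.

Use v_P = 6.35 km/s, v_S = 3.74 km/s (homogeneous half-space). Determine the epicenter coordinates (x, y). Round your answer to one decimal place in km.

(-84.4, 74.9)

Distance from S−P lag: d = Δt · v_P v_S / (v_P − v_S) = Δt · (6.35·3.74)/(6.35−3.74) ≈ 9.0992·Δt.
So d_LON = 210.86, d_SAO = 90.79, d_BRK = 212.42 km.
Circle about each station: (x − 124.3)² + (y − 105.0)² = 210.86²; (x − 1.5)² + (y − 45.5)² = 90.79²; (x − 54.4)² + (y + 85.9)² = 212.42².
Subtracting the LON equation from the SAO and BRK equations removes the quadratic terms:
-245.6 x − 119.0 y = 11816.13
-139.8 x − 381.8 y = -16797.64
Solving the 2×2 system: x ≈ -84.4, y ≈ 74.9 km.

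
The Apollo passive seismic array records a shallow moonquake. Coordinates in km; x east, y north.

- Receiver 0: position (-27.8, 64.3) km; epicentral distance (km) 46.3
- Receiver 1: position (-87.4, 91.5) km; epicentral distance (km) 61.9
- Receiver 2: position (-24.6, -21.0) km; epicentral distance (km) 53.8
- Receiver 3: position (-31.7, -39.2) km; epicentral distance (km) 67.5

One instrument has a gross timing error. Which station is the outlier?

Solve using three stations at a time. Using Receiver 0, Receiver 2, Receiver 3 (subtract circle equations pairwise → linear system) gives (x, y) ≈ (-52.5, 25.1).
Distances from that point to each station vs reported:
  Receiver 0: calculated 46.4 vs reported 46.3 → residual 0.1 km
  Receiver 1: calculated 75.0 vs reported 61.9 → residual 13.1 km
  Receiver 2: calculated 53.9 vs reported 53.8 → residual 0.1 km
  Receiver 3: calculated 67.6 vs reported 67.5 → residual 0.1 km
Receiver 0, Receiver 2, Receiver 3 are mutually consistent (residuals ≈ 0); Receiver 1 is off by 13.1 km.

Receiver 1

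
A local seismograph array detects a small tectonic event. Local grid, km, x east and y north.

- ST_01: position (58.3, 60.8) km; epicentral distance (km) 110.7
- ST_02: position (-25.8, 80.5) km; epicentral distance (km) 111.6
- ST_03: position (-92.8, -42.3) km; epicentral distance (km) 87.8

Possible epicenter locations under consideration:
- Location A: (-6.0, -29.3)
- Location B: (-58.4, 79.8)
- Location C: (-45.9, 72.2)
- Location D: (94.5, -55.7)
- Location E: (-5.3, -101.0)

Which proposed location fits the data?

For each candidate, compare |candidate − station| to the reported distance:
Location A: residuals ST_01 0.0, ST_02 0.0, ST_03 0.0 → max 0.0 km
Location B: residuals ST_01 7.5, ST_02 79.0, ST_03 39.1 → max 79.0 km
Location C: residuals ST_01 5.9, ST_02 89.9, ST_03 35.9 → max 89.9 km
Location D: residuals ST_01 11.3, ST_02 70.1, ST_03 100.0 → max 100.0 km
Location E: residuals ST_01 63.2, ST_02 71.1, ST_03 17.6 → max 71.1 km
Only Location A has all residuals ≈ 0.

Location A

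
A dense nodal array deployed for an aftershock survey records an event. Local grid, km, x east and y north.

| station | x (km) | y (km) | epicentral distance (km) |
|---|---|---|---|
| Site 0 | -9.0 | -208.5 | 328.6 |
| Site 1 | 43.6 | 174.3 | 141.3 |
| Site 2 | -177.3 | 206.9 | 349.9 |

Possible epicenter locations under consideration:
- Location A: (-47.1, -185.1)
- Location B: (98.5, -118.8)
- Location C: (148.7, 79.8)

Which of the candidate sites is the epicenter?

For each candidate, compare |candidate − station| to the reported distance:
Location A: residuals Site 0 283.9, Site 1 229.4, Site 2 63.2 → max 283.9 km
Location B: residuals Site 0 188.6, Site 1 156.9, Site 2 76.9 → max 188.6 km
Location C: residuals Site 0 0.0, Site 1 0.0, Site 2 0.0 → max 0.0 km
Only Location C has all residuals ≈ 0.

Location C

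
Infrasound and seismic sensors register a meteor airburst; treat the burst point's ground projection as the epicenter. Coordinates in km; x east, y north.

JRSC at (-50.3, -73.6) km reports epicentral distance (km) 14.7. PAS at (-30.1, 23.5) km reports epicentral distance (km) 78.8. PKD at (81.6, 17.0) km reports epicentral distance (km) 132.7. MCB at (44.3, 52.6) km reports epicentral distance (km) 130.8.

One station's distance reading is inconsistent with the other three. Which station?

JRSC

Solve using three stations at a time. Using PAS, PKD, MCB (subtract circle equations pairwise → linear system) gives (x, y) ≈ (-29.7, -55.2).
Distances from that point to each station vs reported:
  JRSC: calculated 27.6 vs reported 14.7 → residual 12.9 km
  PAS: calculated 78.7 vs reported 78.8 → residual 0.1 km
  PKD: calculated 132.6 vs reported 132.7 → residual 0.1 km
  MCB: calculated 130.7 vs reported 130.8 → residual 0.1 km
PAS, PKD, MCB are mutually consistent (residuals ≈ 0); JRSC is off by 12.9 km.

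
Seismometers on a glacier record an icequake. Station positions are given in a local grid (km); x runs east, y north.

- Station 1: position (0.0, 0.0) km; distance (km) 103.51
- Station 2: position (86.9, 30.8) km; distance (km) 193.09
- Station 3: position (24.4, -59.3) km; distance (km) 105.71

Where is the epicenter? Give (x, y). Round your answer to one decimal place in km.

x ≈ -81.2 km, y ≈ -64.2 km

Circle about each station: x² + y² = 103.51²; (x − 86.9)² + (y − 30.8)² = 193.09²; (x − 24.4)² + (y + 59.3)² = 105.71².
Subtracting pairs of circle equations eliminates x²+y² and gives linear equations (the radical axes):
173.8 x + 61.6 y = -18069.18
48.8 x − 118.6 y = 3651.57
Solving the 2×2 system: x ≈ -81.2, y ≈ -64.2 km.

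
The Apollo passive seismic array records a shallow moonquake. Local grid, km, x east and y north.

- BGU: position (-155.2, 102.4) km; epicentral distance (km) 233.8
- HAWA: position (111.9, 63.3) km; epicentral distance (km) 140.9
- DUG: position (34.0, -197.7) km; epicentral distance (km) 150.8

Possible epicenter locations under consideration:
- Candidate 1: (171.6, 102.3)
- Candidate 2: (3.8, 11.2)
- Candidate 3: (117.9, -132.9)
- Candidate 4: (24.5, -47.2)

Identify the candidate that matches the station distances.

Candidate 4

For each candidate, compare |candidate − station| to the reported distance:
Candidate 1: residuals BGU 93.0, HAWA 69.6, DUG 179.3 → max 179.3 km
Candidate 2: residuals BGU 50.5, HAWA 20.9, DUG 60.3 → max 60.3 km
Candidate 3: residuals BGU 126.7, HAWA 55.4, DUG 44.8 → max 126.7 km
Candidate 4: residuals BGU 0.0, HAWA 0.0, DUG 0.0 → max 0.0 km
Only Candidate 4 has all residuals ≈ 0.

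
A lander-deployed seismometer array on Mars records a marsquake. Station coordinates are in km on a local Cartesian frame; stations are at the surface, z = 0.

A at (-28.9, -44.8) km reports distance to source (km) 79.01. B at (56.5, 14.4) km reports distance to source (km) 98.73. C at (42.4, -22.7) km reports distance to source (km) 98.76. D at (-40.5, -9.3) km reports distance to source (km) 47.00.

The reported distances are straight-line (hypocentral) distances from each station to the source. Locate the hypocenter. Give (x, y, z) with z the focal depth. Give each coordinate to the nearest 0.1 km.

x ≈ -37.3 km, y ≈ 28.9 km, depth ≈ 27.2 km

Each station gives a sphere (x−x_i)² + (y−y_i)² + z² = d_i² (stations at z=0).
Subtracting the A sphere from B and C: z² cancels, leaving linear equations in x and y:
170.8 x + 118.4 y = -2947.67
142.6 x + 44.2 y = -4040.16
Solving: x ≈ -37.288, y ≈ 28.895 km (keep extra digits for the depth step; rounded: -37.3, 28.9).
Then from the A sphere: z² = 79.01² − (x + 28.9)² − (y + 44.8)² with x = -37.288, y = 28.895, so z ≈ 27.226 ≈ 27.2 km.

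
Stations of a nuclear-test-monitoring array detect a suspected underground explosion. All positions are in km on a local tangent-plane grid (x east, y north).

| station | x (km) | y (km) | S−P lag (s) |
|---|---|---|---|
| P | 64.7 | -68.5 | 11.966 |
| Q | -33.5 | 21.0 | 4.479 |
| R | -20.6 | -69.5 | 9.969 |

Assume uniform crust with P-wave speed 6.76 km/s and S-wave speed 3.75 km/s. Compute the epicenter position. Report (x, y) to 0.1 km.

Distance from S−P lag: d = Δt · v_P v_S / (v_P − v_S) = Δt · (6.76·3.75)/(6.76−3.75) ≈ 8.4219·Δt.
So d_P = 100.78, d_Q = 37.72, d_R = 83.96 km.
Circle about each station: (x − 64.7)² + (y + 68.5)² = 100.78²; (x + 33.5)² + (y − 21.0)² = 37.72²; (x + 20.6)² + (y + 69.5)² = 83.96².
Subtracting pairs of circle equations eliminates x²+y² and gives linear equations (the radical axes):
-196.4 x + 179.0 y = 1418.72
-170.6 x − 2.0 y = -516.40
Solving the 2×2 system: x ≈ 2.9, y ≈ 11.1 km.

x ≈ 2.9 km, y ≈ 11.1 km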